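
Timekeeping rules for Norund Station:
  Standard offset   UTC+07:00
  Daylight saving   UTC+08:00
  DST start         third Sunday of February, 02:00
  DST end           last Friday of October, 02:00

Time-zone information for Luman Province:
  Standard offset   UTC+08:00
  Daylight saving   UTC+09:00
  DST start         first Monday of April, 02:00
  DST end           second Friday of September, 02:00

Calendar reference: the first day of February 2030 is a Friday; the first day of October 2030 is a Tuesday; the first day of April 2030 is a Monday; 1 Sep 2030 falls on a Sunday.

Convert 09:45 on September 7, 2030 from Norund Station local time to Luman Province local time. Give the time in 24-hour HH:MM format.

1 February 2030 is a Friday, so the first Sunday is February 3 and the third is February 17.
1 October 2030 is a Tuesday, so Fridays fall on 4, 11, 18, 25; the last is October 25.
September 7, 2030 lies within the daylight-saving period (17 February – 25 October), so Norund Station is on daylight time, UTC+08:00.
09:45 Norund Station − 8h = 01:45 UTC.
1 April 2030 is a Monday, so the first Monday is April 1.
1 September 2030 is a Sunday, so the first Friday is September 6 and the second is September 13.
At the standard offset (UTC+08:00), 01:45 UTC + 8h = 09:45 Luman Province standard time.
The standard-time date in Luman Province, September 7, 2030, lies within the daylight-saving period (1 April – 13 September), so Luman Province is on daylight time, UTC+09:00.
01:45 UTC + 9h = 10:45 Luman Province.

10:45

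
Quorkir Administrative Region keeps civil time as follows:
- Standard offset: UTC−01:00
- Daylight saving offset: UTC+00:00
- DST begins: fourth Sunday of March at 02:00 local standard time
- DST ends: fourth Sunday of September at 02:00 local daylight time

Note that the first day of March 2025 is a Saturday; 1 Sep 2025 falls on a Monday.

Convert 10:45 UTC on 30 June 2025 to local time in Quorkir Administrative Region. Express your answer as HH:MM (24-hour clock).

1 March 2025 is a Saturday, so the first Sunday is March 2 and the fourth is March 23.
1 September 2025 is a Monday, so the first Sunday is September 7 and the fourth is September 28.
At the standard offset (UTC−01:00), 10:45 UTC − 1h = 09:45 Quorkir Administrative Region standard time.
The standard-time date in Quorkir Administrative Region, 30 June 2025, lies within the daylight-saving period (23 March – 28 September), so Quorkir Administrative Region is on daylight time, UTC+00:00.
10:45 UTC + 0h = 10:45 local.

10:45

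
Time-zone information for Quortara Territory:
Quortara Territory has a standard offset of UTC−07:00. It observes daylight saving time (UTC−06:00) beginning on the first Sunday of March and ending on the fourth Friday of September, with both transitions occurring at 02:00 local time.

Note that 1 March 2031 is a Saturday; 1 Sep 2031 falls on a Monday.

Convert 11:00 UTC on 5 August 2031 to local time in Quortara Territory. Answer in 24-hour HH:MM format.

1 March 2031 is a Saturday, so the first Sunday is March 2.
1 September 2031 is a Monday, so the first Friday is September 5 and the fourth is September 26.
At the standard offset (UTC−07:00), 11:00 UTC − 7h = 04:00 Quortara Territory standard time.
The standard-time date in Quortara Territory, 5 August 2031, lies within the daylight-saving period (2 March – 26 September), so Quortara Territory is on daylight time, UTC−06:00.
11:00 UTC − 6h = 05:00 local.

05:00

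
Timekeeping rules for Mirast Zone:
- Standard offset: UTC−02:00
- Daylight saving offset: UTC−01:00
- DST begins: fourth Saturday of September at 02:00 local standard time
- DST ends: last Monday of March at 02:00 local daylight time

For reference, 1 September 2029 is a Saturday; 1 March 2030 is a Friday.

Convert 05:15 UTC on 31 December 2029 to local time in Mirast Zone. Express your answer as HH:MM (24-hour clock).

1 September 2029 is a Saturday, so the first Saturday is September 1 and the fourth is September 22.
1 March 2030 is a Friday, so Mondays fall on 4, 11, 18, 25; the last is March 25.
At the standard offset (UTC−02:00), 05:15 UTC − 2h = 03:15 Mirast Zone standard time.
Daylight saving runs 22 September 2029 – 25 March 2030; the standard-time date in Mirast Zone, 31 December 2029, is inside that window, so Mirast Zone is at UTC−01:00.
05:15 UTC − 1h = 04:15 local.

04:15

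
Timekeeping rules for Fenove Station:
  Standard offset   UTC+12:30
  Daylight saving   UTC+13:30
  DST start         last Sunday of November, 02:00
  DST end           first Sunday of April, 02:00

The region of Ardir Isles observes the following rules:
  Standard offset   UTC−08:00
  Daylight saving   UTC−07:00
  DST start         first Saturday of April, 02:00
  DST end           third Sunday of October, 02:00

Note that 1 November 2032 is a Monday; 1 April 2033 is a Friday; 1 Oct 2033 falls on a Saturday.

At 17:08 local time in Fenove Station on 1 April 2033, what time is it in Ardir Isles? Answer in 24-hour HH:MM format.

19:38

1 November 2032 is a Monday, so Sundays fall on 7, 14, 21, 28; the last is November 28.
1 April 2033 is a Friday, so the first Sunday is April 3.
1 April 2033 lies within the daylight-saving period (28 November 2032 – 3 April 2033), so Fenove Station is on daylight time, UTC+13:30.
17:08 Fenove Station − 13h30m = 03:38 UTC.
1 April 2033 is a Friday, so the first Saturday is April 2.
1 October 2033 is a Saturday, so the first Sunday is October 2 and the third is October 16.
At the standard offset (UTC−08:00), 03:38 UTC − 8h = 19:38 Ardir Isles standard time (rolling into the previous day, 31 March 2033).
The standard-time date in Ardir Isles, 31 March 2033, does not fall between 2 April and 16 October, so daylight saving is not in effect and Ardir Isles is at UTC−08:00.
03:38 UTC − 8h = 19:38 Ardir Isles (rolling into the previous day, 31 March 2033).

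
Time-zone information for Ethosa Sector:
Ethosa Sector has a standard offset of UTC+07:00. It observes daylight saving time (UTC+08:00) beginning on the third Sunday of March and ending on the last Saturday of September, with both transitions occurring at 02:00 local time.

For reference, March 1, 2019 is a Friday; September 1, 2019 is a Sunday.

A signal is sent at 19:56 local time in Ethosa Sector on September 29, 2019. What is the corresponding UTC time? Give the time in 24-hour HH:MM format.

1 March 2019 is a Friday, so the first Sunday is March 3 and the third is March 17.
1 September 2019 is a Sunday, so Saturdays fall on 7, 14, 21, 28; the last is September 28.
September 29, 2019 does not fall between 17 March and 28 September, so daylight saving is not in effect and Ethosa Sector is at UTC+07:00.
19:56 local − 7h = 12:56 UTC.

12:56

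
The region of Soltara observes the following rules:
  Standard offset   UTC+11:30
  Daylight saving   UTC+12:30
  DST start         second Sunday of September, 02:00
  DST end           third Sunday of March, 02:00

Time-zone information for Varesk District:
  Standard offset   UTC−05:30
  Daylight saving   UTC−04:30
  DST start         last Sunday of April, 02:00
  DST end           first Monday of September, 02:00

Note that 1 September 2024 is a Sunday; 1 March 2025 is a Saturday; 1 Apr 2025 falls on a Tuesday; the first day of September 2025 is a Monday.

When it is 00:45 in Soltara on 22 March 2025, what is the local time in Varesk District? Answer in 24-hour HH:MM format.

1 September 2024 is a Sunday, so the first Sunday is September 1 and the second is September 8.
1 March 2025 is a Saturday, so the first Sunday is March 2 and the third is March 16.
22 March 2025 is outside the daylight-saving period (8 September 2024 – 16 March 2025), so Soltara is on standard time, UTC+11:30.
00:45 Soltara − 11h30m = 13:15 UTC (rolling into the previous day, 21 March 2025).
1 April 2025 is a Tuesday, so Sundays fall on 6, 13, 20, 27; the last is April 27.
1 September 2025 is a Monday, so the first Monday is September 1.
At the standard offset (UTC−05:30), 13:15 UTC − 5h30m = 07:45 Varesk District standard time.
The standard-time date in Varesk District, 21 March 2025, is outside the daylight-saving period (27 April – 1 September), so Varesk District is on standard time, UTC−05:30.
13:15 UTC − 5h30m = 07:45 Varesk District.

07:45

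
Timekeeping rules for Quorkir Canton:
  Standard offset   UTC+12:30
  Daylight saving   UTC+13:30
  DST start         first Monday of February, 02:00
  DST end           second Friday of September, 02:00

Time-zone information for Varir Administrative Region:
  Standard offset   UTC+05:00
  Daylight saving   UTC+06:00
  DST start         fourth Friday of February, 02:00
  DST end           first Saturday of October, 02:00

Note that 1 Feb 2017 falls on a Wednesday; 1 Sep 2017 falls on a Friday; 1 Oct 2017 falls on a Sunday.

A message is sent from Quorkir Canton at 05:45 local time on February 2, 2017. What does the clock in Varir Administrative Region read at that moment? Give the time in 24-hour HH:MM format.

22:15

1 February 2017 is a Wednesday, so the first Monday is February 6.
1 September 2017 is a Friday, so the first Friday is September 1 and the second is September 8.
February 2, 2017 is outside the daylight-saving period (6 February – 8 September), so Quorkir Canton is on standard time, UTC+12:30.
05:45 Quorkir Canton − 12h30m = 17:15 UTC (rolling into the previous day, 1 February 2017).
1 February 2017 is a Wednesday, so the first Friday is February 3 and the fourth is February 24.
1 October 2017 is a Sunday, so the first Saturday is October 7.
At the standard offset (UTC+05:00), 17:15 UTC + 5h = 22:15 Varir Administrative Region standard time.
The standard-time date in Varir Administrative Region, February 1, 2017, is outside the daylight-saving period (24 February – 7 October), so Varir Administrative Region is on standard time, UTC+05:00.
17:15 UTC + 5h = 22:15 Varir Administrative Region.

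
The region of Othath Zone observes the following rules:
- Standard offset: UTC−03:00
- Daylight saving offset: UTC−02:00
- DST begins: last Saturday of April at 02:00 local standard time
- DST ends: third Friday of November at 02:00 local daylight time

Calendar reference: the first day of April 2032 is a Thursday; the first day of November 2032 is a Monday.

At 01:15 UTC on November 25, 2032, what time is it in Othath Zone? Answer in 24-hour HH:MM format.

22:15

1 April 2032 is a Thursday, so Saturdays fall on 3, 10, 17, 24; the last is April 24.
1 November 2032 is a Monday, so the first Friday is November 5 and the third is November 19.
At the standard offset (UTC−03:00), 01:15 UTC − 3h = 22:15 Othath Zone standard time (rolling into the previous day, 24 November 2032).
The standard-time date in Othath Zone, November 24, 2032, is outside the daylight-saving period (24 April – 19 November), so Othath Zone is on standard time, UTC−03:00.
01:15 UTC − 3h = 22:15 local (rolling into the previous day, 24 November 2032).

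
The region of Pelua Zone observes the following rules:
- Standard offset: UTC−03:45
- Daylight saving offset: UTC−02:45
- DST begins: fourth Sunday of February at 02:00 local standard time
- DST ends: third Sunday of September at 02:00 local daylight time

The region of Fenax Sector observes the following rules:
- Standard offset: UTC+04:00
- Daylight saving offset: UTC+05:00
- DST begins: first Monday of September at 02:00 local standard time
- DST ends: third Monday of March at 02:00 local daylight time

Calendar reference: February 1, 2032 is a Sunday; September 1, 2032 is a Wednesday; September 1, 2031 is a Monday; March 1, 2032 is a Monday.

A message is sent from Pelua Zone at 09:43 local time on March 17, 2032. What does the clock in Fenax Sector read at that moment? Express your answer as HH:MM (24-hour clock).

16:28

1 February 2032 is a Sunday, so the first Sunday is February 1 and the fourth is February 22.
1 September 2032 is a Wednesday, so the first Sunday is September 5 and the third is September 19.
March 17, 2032 falls between 22 February and 19 September, so daylight saving is in effect and Pelua Zone is at UTC−02:45.
09:43 Pelua Zone + 2h45m = 12:28 UTC.
1 September 2031 is a Monday, so the first Monday is September 1.
1 March 2032 is a Monday, so the first Monday is March 1 and the third is March 15.
At the standard offset (UTC+04:00), 12:28 UTC + 4h = 16:28 Fenax Sector standard time.
The standard-time date in Fenax Sector, March 17, 2032, does not fall between 1 September 2031 and 15 March 2032, so daylight saving is not in effect and Fenax Sector is at UTC+04:00.
12:28 UTC + 4h = 16:28 Fenax Sector.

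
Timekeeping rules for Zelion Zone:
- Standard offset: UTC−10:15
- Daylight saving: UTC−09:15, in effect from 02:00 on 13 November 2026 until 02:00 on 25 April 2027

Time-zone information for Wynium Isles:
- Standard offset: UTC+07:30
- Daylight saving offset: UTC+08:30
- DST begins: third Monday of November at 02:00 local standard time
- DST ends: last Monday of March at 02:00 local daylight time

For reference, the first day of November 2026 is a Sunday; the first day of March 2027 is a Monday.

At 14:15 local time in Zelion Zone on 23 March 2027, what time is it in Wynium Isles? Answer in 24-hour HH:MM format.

23 March 2027 falls between 13 November 2026 and 25 April 2027, so daylight saving is in effect and Zelion Zone is at UTC−09:15.
14:15 Zelion Zone + 9h15m = 23:30 UTC.
1 November 2026 is a Sunday, so the first Monday is November 2 and the third is November 16.
1 March 2027 is a Monday, so Mondays fall on 1, 8, 15, 22, 29; the last is March 29.
At the standard offset (UTC+07:30), 23:30 UTC + 7h30m = 07:00 Wynium Isles standard time (rolling into the next day, 24 March 2027).
The standard-time date in Wynium Isles, 24 March 2027, lies within the daylight-saving period (16 November 2026 – 29 March 2027), so Wynium Isles is on daylight time, UTC+08:30.
23:30 UTC + 8h30m = 08:00 Wynium Isles (rolling into the next day, 24 March 2027).

08:00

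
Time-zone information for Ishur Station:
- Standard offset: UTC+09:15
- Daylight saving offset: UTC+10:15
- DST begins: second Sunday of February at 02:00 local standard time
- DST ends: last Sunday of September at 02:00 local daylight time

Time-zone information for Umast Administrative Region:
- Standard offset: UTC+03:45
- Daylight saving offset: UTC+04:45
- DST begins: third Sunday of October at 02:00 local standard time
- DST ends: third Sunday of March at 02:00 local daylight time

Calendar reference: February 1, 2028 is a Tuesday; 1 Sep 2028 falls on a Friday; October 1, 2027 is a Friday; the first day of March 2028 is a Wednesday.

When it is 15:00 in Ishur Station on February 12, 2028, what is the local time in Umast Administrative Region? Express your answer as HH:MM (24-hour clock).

10:30

1 February 2028 is a Tuesday, so the first Sunday is February 6 and the second is February 13.
1 September 2028 is a Friday, so Sundays fall on 3, 10, 17, 24; the last is September 24.
Daylight saving runs 13 February – 24 September; February 12, 2028 is outside that window, so Ishur Station is on standard time at UTC+09:15.
15:00 Ishur Station − 9h15m = 05:45 UTC.
1 October 2027 is a Friday, so the first Sunday is October 3 and the third is October 17.
1 March 2028 is a Wednesday, so the first Sunday is March 5 and the third is March 19.
At the standard offset (UTC+03:45), 05:45 UTC + 3h45m = 09:30 Umast Administrative Region standard time.
The standard-time date in Umast Administrative Region, February 12, 2028, lies within the daylight-saving period (17 October 2027 – 19 March 2028), so Umast Administrative Region is on daylight time, UTC+04:45.
05:45 UTC + 4h45m = 10:30 Umast Administrative Region.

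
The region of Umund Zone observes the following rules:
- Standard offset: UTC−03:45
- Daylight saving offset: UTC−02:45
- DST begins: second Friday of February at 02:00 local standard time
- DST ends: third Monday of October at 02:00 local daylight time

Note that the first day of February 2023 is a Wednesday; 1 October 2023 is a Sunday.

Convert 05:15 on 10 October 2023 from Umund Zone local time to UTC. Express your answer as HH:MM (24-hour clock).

08:00

1 February 2023 is a Wednesday, so the first Friday is February 3 and the second is February 10.
1 October 2023 is a Sunday, so the first Monday is October 2 and the third is October 16.
Daylight saving runs 10 February – 16 October; 10 October 2023 is inside that window, so Umund Zone is at UTC−02:45.
05:15 local + 2h45m = 08:00 UTC.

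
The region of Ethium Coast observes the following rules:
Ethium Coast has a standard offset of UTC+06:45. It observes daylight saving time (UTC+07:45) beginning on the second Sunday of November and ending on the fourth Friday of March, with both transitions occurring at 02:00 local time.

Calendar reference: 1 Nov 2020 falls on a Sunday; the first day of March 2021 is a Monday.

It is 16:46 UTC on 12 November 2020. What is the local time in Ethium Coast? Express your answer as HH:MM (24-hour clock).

1 November 2020 is a Sunday, so the first Sunday is November 1 and the second is November 8.
1 March 2021 is a Monday, so the first Friday is March 5 and the fourth is March 26.
At the standard offset (UTC+06:45), 16:46 UTC + 6h45m = 23:31 Ethium Coast standard time.
The standard-time date in Ethium Coast, 12 November 2020, falls between 8 November 2020 and 26 March 2021, so daylight saving is in effect and Ethium Coast is at UTC+07:45.
16:46 UTC + 7h45m = 00:31 local (rolling into the next day, 13 November 2020).

00:31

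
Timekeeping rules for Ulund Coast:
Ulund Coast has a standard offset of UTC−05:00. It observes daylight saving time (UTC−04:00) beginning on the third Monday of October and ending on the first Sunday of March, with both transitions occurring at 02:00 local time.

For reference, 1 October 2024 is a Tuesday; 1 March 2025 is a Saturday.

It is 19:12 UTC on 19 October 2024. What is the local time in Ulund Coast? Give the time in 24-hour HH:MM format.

14:12

1 October 2024 is a Tuesday, so the first Monday is October 7 and the third is October 21.
1 March 2025 is a Saturday, so the first Sunday is March 2.
At the standard offset (UTC−05:00), 19:12 UTC − 5h = 14:12 Ulund Coast standard time.
The standard-time date in Ulund Coast, 19 October 2024, does not fall between 21 October 2024 and 2 March 2025, so daylight saving is not in effect and Ulund Coast is at UTC−05:00.
19:12 UTC − 5h = 14:12 local.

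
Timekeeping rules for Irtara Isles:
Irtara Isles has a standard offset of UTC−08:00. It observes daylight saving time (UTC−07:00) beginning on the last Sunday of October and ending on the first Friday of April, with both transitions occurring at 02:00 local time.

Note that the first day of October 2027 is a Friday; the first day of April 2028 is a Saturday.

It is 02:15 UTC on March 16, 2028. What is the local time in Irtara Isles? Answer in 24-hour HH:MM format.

1 October 2027 is a Friday, so Sundays fall on 3, 10, 17, 24, 31; the last is October 31.
1 April 2028 is a Saturday, so the first Friday is April 7.
At the standard offset (UTC−08:00), 02:15 UTC − 8h = 18:15 Irtara Isles standard time (rolling into the previous day, 15 March 2028).
The standard-time date in Irtara Isles, March 15, 2028, lies within the daylight-saving period (31 October 2027 – 7 April 2028), so Irtara Isles is on daylight time, UTC−07:00.
02:15 UTC − 7h = 19:15 local (rolling into the previous day, 15 March 2028).

19:15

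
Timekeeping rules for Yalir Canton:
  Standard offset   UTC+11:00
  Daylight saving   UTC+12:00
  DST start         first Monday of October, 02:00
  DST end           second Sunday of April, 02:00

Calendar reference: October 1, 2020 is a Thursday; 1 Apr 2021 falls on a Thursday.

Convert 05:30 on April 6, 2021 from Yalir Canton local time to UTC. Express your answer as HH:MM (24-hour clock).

1 October 2020 is a Thursday, so the first Monday is October 5.
1 April 2021 is a Thursday, so the first Sunday is April 4 and the second is April 11.
April 6, 2021 falls between 5 October 2020 and 11 April 2021, so daylight saving is in effect and Yalir Canton is at UTC+12:00.
05:30 local − 12h = 17:30 UTC (rolling into the previous day, 5 April 2021).

17:30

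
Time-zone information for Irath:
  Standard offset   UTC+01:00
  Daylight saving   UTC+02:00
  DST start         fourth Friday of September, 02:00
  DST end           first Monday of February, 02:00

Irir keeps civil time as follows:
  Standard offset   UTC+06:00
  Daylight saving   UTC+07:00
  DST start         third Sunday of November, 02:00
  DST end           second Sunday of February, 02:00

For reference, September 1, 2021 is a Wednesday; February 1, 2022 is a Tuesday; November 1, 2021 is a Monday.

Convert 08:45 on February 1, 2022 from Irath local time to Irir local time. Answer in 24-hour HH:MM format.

1 September 2021 is a Wednesday, so the first Friday is September 3 and the fourth is September 24.
1 February 2022 is a Tuesday, so the first Monday is February 7.
Daylight saving runs 24 September 2021 – 7 February 2022; February 1, 2022 is inside that window, so Irath is at UTC+02:00.
08:45 Irath − 2h = 06:45 UTC.
1 November 2021 is a Monday, so the first Sunday is November 7 and the third is November 21.
1 February 2022 is a Tuesday, so the first Sunday is February 6 and the second is February 13.
At the standard offset (UTC+06:00), 06:45 UTC + 6h = 12:45 Irir standard time.
Daylight saving runs 21 November 2021 – 13 February 2022; the standard-time date in Irir, February 1, 2022, is inside that window, so Irir is at UTC+07:00.
06:45 UTC + 7h = 13:45 Irir.

13:45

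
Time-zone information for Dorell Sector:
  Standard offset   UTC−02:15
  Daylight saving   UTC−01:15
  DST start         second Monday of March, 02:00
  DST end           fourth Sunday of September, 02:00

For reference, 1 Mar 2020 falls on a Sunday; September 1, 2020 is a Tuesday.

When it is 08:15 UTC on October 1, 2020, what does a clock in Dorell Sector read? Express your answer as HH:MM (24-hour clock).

1 March 2020 is a Sunday, so the first Monday is March 2 and the second is March 9.
1 September 2020 is a Tuesday, so the first Sunday is September 6 and the fourth is September 27.
At the standard offset (UTC−02:15), 08:15 UTC − 2h15m = 06:00 Dorell Sector standard time.
The standard-time date in Dorell Sector, October 1, 2020, is outside the daylight-saving period (9 March – 27 September), so Dorell Sector is on standard time, UTC−02:15.
08:15 UTC − 2h15m = 06:00 local.

06:00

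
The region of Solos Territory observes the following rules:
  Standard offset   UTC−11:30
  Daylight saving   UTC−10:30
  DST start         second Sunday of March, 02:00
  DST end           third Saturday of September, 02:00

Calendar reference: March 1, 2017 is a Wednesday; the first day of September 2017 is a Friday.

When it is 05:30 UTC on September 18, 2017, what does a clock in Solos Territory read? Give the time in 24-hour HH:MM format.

1 March 2017 is a Wednesday, so the first Sunday is March 5 and the second is March 12.
1 September 2017 is a Friday, so the first Saturday is September 2 and the third is September 16.
At the standard offset (UTC−11:30), 05:30 UTC − 11h30m = 18:00 Solos Territory standard time (rolling into the previous day, 17 September 2017).
The standard-time date in Solos Territory, September 17, 2017, is outside the daylight-saving period (12 March – 16 September), so Solos Territory is on standard time, UTC−11:30.
05:30 UTC − 11h30m = 18:00 local (rolling into the previous day, 17 September 2017).

18:00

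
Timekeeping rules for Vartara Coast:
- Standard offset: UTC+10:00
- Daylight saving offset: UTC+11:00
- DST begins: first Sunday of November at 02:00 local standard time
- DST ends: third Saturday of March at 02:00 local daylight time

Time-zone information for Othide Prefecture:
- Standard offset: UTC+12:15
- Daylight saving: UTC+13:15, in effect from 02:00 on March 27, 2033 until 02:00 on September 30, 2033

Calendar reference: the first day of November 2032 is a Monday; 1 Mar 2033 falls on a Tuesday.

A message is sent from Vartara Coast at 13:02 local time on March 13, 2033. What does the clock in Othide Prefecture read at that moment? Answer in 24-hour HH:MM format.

1 November 2032 is a Monday, so the first Sunday is November 7.
1 March 2033 is a Tuesday, so the first Saturday is March 5 and the third is March 19.
Daylight saving runs 7 November 2032 – 19 March 2033; March 13, 2033 is inside that window, so Vartara Coast is at UTC+11:00.
13:02 Vartara Coast − 11h = 02:02 UTC.
At the standard offset (UTC+12:15), 02:02 UTC + 12h15m = 14:17 Othide Prefecture standard time.
Daylight saving runs 27 March – 30 September; the standard-time date in Othide Prefecture, March 13, 2033, is outside that window, so Othide Prefecture is on standard time at UTC+12:15.
02:02 UTC + 12h15m = 14:17 Othide Prefecture.

14:17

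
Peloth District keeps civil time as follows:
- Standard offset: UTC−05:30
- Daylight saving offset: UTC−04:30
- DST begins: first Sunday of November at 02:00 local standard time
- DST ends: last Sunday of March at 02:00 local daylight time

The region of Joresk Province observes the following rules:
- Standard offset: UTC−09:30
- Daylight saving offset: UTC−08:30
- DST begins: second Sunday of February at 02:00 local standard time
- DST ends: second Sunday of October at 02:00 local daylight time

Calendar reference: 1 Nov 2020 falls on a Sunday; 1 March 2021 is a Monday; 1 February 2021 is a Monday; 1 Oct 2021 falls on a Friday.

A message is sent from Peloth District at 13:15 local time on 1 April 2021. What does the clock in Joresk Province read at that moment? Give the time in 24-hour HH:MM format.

1 November 2020 is a Sunday, so the first Sunday is November 1.
1 March 2021 is a Monday, so Sundays fall on 7, 14, 21, 28; the last is March 28.
1 April 2021 does not fall between 1 November 2020 and 28 March 2021, so daylight saving is not in effect and Peloth District is at UTC−05:30.
13:15 Peloth District + 5h30m = 18:45 UTC.
1 February 2021 is a Monday, so the first Sunday is February 7 and the second is February 14.
1 October 2021 is a Friday, so the first Sunday is October 3 and the second is October 10.
At the standard offset (UTC−09:30), 18:45 UTC − 9h30m = 09:15 Joresk Province standard time.
Daylight saving runs 14 February – 10 October; the standard-time date in Joresk Province, 1 April 2021, is inside that window, so Joresk Province is at UTC−08:30.
18:45 UTC − 8h30m = 10:15 Joresk Province.

10:15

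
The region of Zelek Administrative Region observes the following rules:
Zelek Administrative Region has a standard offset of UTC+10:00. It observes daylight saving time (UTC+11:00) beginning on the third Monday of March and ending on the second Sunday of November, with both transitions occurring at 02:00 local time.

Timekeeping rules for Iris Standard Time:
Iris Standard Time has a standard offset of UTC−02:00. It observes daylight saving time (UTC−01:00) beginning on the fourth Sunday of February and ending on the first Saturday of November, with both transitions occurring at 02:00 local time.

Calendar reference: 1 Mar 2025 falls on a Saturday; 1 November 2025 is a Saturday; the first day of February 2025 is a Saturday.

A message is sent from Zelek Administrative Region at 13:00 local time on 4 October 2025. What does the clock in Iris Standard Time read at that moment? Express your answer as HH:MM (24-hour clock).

01:00

1 March 2025 is a Saturday, so the first Monday is March 3 and the third is March 17.
1 November 2025 is a Saturday, so the first Sunday is November 2 and the second is November 9.
4 October 2025 lies within the daylight-saving period (17 March – 9 November), so Zelek Administrative Region is on daylight time, UTC+11:00.
13:00 Zelek Administrative Region − 11h = 02:00 UTC.
1 February 2025 is a Saturday, so the first Sunday is February 2 and the fourth is February 23.
1 November 2025 is a Saturday, so the first Saturday is November 1.
At the standard offset (UTC−02:00), 02:00 UTC − 2h = 00:00 Iris Standard Time standard time.
The standard-time date in Iris Standard Time, 4 October 2025, falls between 23 February and 1 November, so daylight saving is in effect and Iris Standard Time is at UTC−01:00.
02:00 UTC − 1h = 01:00 Iris Standard Time.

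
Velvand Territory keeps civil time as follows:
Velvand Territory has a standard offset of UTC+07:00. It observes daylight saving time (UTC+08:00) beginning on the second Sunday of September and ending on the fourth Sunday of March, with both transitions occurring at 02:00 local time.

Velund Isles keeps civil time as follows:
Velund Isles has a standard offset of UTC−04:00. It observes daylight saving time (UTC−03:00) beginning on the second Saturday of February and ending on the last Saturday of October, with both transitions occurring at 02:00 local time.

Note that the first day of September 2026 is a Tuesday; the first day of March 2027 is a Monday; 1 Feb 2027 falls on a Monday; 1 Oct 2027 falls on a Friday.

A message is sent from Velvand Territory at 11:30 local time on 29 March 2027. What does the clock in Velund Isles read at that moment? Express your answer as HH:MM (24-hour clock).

1 September 2026 is a Tuesday, so the first Sunday is September 6 and the second is September 13.
1 March 2027 is a Monday, so the first Sunday is March 7 and the fourth is March 28.
29 March 2027 does not fall between 13 September 2026 and 28 March 2027, so daylight saving is not in effect and Velvand Territory is at UTC+07:00.
11:30 Velvand Territory − 7h = 04:30 UTC.
1 February 2027 is a Monday, so the first Saturday is February 6 and the second is February 13.
1 October 2027 is a Friday, so Saturdays fall on 2, 9, 16, 23, 30; the last is October 30.
At the standard offset (UTC−04:00), 04:30 UTC − 4h = 00:30 Velund Isles standard time.
Daylight saving runs 13 February – 30 October; the standard-time date in Velund Isles, 29 March 2027, is inside that window, so Velund Isles is at UTC−03:00.
04:30 UTC − 3h = 01:30 Velund Isles.

01:30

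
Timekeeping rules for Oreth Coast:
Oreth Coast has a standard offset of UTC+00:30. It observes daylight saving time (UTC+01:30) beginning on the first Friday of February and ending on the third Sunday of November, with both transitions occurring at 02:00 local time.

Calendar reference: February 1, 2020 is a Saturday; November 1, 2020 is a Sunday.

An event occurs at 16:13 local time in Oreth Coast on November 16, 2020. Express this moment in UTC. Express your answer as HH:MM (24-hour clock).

1 February 2020 is a Saturday, so the first Friday is February 7.
1 November 2020 is a Sunday, so the first Sunday is November 1 and the third is November 15.
November 16, 2020 does not fall between 7 February and 15 November, so daylight saving is not in effect and Oreth Coast is at UTC+00:30.
16:13 local − 0h30m = 15:43 UTC.

15:43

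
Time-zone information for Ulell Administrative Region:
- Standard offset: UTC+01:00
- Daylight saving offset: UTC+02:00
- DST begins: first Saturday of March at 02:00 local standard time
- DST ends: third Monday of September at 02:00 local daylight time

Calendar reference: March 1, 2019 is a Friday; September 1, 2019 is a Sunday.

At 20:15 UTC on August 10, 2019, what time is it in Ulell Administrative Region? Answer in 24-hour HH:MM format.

22:15

1 March 2019 is a Friday, so the first Saturday is March 2.
1 September 2019 is a Sunday, so the first Monday is September 2 and the third is September 16.
At the standard offset (UTC+01:00), 20:15 UTC + 1h = 21:15 Ulell Administrative Region standard time.
The standard-time date in Ulell Administrative Region, August 10, 2019, falls between 2 March and 16 September, so daylight saving is in effect and Ulell Administrative Region is at UTC+02:00.
20:15 UTC + 2h = 22:15 local.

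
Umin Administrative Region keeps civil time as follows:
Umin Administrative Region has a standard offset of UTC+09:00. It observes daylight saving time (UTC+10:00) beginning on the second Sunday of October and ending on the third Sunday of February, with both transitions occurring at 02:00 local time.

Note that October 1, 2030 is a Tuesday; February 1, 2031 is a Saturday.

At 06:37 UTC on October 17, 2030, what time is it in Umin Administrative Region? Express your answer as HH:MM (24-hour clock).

16:37

1 October 2030 is a Tuesday, so the first Sunday is October 6 and the second is October 13.
1 February 2031 is a Saturday, so the first Sunday is February 2 and the third is February 16.
At the standard offset (UTC+09:00), 06:37 UTC + 9h = 15:37 Umin Administrative Region standard time.
Daylight saving runs 13 October 2030 – 16 February 2031; the standard-time date in Umin Administrative Region, October 17, 2030, is inside that window, so Umin Administrative Region is at UTC+10:00.
06:37 UTC + 10h = 16:37 local.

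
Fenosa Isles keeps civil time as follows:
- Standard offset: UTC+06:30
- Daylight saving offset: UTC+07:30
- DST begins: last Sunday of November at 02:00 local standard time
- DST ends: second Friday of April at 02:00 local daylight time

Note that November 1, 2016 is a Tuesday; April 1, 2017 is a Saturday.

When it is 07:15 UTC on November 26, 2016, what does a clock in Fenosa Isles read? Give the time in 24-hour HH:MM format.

1 November 2016 is a Tuesday, so Sundays fall on 6, 13, 20, 27; the last is November 27.
1 April 2017 is a Saturday, so the first Friday is April 7 and the second is April 14.
At the standard offset (UTC+06:30), 07:15 UTC + 6h30m = 13:45 Fenosa Isles standard time.
The standard-time date in Fenosa Isles, November 26, 2016, is outside the daylight-saving period (27 November 2016 – 14 April 2017), so Fenosa Isles is on standard time, UTC+06:30.
07:15 UTC + 6h30m = 13:45 local.

13:45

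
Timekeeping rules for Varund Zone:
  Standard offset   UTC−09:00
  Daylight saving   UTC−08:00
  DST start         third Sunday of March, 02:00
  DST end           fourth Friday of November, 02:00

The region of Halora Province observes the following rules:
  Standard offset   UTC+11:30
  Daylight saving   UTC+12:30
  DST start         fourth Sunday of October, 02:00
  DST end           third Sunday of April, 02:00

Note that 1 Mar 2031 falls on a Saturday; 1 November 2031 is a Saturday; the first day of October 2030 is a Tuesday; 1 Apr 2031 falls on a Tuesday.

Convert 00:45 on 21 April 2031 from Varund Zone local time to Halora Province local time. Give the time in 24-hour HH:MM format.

1 March 2031 is a Saturday, so the first Sunday is March 2 and the third is March 16.
1 November 2031 is a Saturday, so the first Friday is November 7 and the fourth is November 28.
21 April 2031 falls between 16 March and 28 November, so daylight saving is in effect and Varund Zone is at UTC−08:00.
00:45 Varund Zone + 8h = 08:45 UTC.
1 October 2030 is a Tuesday, so the first Sunday is October 6 and the fourth is October 27.
1 April 2031 is a Tuesday, so the first Sunday is April 6 and the third is April 20.
At the standard offset (UTC+11:30), 08:45 UTC + 11h30m = 20:15 Halora Province standard time.
Daylight saving runs 27 October 2030 – 20 April 2031; the standard-time date in Halora Province, 21 April 2031, is outside that window, so Halora Province is on standard time at UTC+11:30.
08:45 UTC + 11h30m = 20:15 Halora Province.

20:15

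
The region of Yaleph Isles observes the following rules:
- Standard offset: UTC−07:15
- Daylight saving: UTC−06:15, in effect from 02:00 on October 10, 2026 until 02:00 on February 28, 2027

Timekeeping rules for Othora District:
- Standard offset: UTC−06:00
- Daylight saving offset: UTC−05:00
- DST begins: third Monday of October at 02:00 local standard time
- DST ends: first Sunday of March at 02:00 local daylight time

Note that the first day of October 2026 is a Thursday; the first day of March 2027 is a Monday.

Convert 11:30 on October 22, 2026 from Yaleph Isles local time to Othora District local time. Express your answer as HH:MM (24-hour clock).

October 22, 2026 lies within the daylight-saving period (10 October 2026 – 28 February 2027), so Yaleph Isles is on daylight time, UTC−06:15.
11:30 Yaleph Isles + 6h15m = 17:45 UTC.
1 October 2026 is a Thursday, so the first Monday is October 5 and the third is October 19.
1 March 2027 is a Monday, so the first Sunday is March 7.
At the standard offset (UTC−06:00), 17:45 UTC − 6h = 11:45 Othora District standard time.
Daylight saving runs 19 October 2026 – 7 March 2027; the standard-time date in Othora District, October 22, 2026, is inside that window, so Othora District is at UTC−05:00.
17:45 UTC − 5h = 12:45 Othora District.

12:45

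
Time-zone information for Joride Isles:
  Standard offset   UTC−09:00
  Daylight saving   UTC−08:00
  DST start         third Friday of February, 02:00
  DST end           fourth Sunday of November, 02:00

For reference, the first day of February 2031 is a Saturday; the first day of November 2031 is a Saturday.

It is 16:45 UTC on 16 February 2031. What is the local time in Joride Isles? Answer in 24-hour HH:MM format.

1 February 2031 is a Saturday, so the first Friday is February 7 and the third is February 21.
1 November 2031 is a Saturday, so the first Sunday is November 2 and the fourth is November 23.
At the standard offset (UTC−09:00), 16:45 UTC − 9h = 07:45 Joride Isles standard time.
Daylight saving runs 21 February – 23 November; the standard-time date in Joride Isles, 16 February 2031, is outside that window, so Joride Isles is on standard time at UTC−09:00.
16:45 UTC − 9h = 07:45 local.

07:45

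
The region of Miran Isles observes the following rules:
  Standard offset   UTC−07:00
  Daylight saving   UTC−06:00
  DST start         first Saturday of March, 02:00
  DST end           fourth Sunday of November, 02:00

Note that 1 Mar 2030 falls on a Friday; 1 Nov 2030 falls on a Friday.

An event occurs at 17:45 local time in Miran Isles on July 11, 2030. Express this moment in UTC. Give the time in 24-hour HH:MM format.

23:45

1 March 2030 is a Friday, so the first Saturday is March 2.
1 November 2030 is a Friday, so the first Sunday is November 3 and the fourth is November 24.
Daylight saving runs 2 March – 24 November; July 11, 2030 is inside that window, so Miran Isles is at UTC−06:00.
17:45 local + 6h = 23:45 UTC.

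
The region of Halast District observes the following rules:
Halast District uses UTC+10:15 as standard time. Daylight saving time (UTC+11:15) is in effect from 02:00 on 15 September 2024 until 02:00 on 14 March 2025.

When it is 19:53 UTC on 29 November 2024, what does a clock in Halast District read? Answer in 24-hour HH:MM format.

07:08

At the standard offset (UTC+10:15), 19:53 UTC + 10h15m = 06:08 Halast District standard time (rolling into the next day, 30 November 2024).
Daylight saving runs 15 September 2024 – 14 March 2025; the standard-time date in Halast District, 30 November 2024, is inside that window, so Halast District is at UTC+11:15.
19:53 UTC + 11h15m = 07:08 local (rolling into the next day, 30 November 2024).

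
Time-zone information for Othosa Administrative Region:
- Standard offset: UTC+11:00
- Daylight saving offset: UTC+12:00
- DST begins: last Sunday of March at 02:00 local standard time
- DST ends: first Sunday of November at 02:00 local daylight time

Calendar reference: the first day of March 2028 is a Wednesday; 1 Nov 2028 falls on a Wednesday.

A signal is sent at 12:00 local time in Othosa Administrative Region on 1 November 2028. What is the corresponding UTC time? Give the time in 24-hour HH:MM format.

00:00

1 March 2028 is a Wednesday, so Sundays fall on 5, 12, 19, 26; the last is March 26.
1 November 2028 is a Wednesday, so the first Sunday is November 5.
1 November 2028 lies within the daylight-saving period (26 March – 5 November), so Othosa Administrative Region is on daylight time, UTC+12:00.
12:00 local − 12h = 00:00 UTC.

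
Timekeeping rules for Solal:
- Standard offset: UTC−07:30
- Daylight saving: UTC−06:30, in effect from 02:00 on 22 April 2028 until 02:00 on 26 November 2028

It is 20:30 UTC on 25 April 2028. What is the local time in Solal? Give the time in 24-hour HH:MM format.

14:00

At the standard offset (UTC−07:30), 20:30 UTC − 7h30m = 13:00 Solal standard time.
The standard-time date in Solal, 25 April 2028, falls between 22 April and 26 November, so daylight saving is in effect and Solal is at UTC−06:30.
20:30 UTC − 6h30m = 14:00 local.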